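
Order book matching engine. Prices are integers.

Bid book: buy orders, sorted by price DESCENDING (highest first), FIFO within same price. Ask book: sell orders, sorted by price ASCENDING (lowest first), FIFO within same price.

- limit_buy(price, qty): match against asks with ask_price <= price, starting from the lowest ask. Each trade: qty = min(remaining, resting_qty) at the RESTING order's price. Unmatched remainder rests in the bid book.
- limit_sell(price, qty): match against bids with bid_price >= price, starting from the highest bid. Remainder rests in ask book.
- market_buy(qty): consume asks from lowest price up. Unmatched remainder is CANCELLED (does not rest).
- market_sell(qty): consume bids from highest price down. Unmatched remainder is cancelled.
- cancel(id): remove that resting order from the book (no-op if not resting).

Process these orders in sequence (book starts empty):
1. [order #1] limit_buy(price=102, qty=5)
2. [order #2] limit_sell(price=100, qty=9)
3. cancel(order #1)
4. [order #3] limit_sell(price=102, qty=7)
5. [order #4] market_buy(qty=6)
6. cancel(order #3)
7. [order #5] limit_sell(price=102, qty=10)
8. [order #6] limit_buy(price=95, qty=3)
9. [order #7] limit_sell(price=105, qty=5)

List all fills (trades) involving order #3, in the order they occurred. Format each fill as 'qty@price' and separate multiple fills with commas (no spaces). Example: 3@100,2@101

After op 1 [order #1] limit_buy(price=102, qty=5): fills=none; bids=[#1:5@102] asks=[-]
After op 2 [order #2] limit_sell(price=100, qty=9): fills=#1x#2:5@102; bids=[-] asks=[#2:4@100]
After op 3 cancel(order #1): fills=none; bids=[-] asks=[#2:4@100]
After op 4 [order #3] limit_sell(price=102, qty=7): fills=none; bids=[-] asks=[#2:4@100 #3:7@102]
After op 5 [order #4] market_buy(qty=6): fills=#4x#2:4@100 #4x#3:2@102; bids=[-] asks=[#3:5@102]
After op 6 cancel(order #3): fills=none; bids=[-] asks=[-]
After op 7 [order #5] limit_sell(price=102, qty=10): fills=none; bids=[-] asks=[#5:10@102]
After op 8 [order #6] limit_buy(price=95, qty=3): fills=none; bids=[#6:3@95] asks=[#5:10@102]
After op 9 [order #7] limit_sell(price=105, qty=5): fills=none; bids=[#6:3@95] asks=[#5:10@102 #7:5@105]

Answer: 2@102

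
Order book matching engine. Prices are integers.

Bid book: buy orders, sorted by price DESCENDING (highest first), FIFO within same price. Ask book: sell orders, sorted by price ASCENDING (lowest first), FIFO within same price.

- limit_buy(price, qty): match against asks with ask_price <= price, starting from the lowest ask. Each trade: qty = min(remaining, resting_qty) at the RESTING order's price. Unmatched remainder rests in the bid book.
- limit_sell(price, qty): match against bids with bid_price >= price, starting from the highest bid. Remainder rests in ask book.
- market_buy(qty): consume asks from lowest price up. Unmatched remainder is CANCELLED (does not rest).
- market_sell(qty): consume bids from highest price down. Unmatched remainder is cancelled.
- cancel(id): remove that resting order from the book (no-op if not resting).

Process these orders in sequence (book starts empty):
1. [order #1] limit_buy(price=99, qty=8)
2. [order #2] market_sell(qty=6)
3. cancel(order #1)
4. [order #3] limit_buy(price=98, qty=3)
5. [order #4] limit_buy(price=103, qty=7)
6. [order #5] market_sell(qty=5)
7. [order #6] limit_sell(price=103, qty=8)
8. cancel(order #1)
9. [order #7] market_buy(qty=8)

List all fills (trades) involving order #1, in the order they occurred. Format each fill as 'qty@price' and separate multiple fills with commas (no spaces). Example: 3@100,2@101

Answer: 6@99

Derivation:
After op 1 [order #1] limit_buy(price=99, qty=8): fills=none; bids=[#1:8@99] asks=[-]
After op 2 [order #2] market_sell(qty=6): fills=#1x#2:6@99; bids=[#1:2@99] asks=[-]
After op 3 cancel(order #1): fills=none; bids=[-] asks=[-]
After op 4 [order #3] limit_buy(price=98, qty=3): fills=none; bids=[#3:3@98] asks=[-]
After op 5 [order #4] limit_buy(price=103, qty=7): fills=none; bids=[#4:7@103 #3:3@98] asks=[-]
After op 6 [order #5] market_sell(qty=5): fills=#4x#5:5@103; bids=[#4:2@103 #3:3@98] asks=[-]
After op 7 [order #6] limit_sell(price=103, qty=8): fills=#4x#6:2@103; bids=[#3:3@98] asks=[#6:6@103]
After op 8 cancel(order #1): fills=none; bids=[#3:3@98] asks=[#6:6@103]
After op 9 [order #7] market_buy(qty=8): fills=#7x#6:6@103; bids=[#3:3@98] asks=[-]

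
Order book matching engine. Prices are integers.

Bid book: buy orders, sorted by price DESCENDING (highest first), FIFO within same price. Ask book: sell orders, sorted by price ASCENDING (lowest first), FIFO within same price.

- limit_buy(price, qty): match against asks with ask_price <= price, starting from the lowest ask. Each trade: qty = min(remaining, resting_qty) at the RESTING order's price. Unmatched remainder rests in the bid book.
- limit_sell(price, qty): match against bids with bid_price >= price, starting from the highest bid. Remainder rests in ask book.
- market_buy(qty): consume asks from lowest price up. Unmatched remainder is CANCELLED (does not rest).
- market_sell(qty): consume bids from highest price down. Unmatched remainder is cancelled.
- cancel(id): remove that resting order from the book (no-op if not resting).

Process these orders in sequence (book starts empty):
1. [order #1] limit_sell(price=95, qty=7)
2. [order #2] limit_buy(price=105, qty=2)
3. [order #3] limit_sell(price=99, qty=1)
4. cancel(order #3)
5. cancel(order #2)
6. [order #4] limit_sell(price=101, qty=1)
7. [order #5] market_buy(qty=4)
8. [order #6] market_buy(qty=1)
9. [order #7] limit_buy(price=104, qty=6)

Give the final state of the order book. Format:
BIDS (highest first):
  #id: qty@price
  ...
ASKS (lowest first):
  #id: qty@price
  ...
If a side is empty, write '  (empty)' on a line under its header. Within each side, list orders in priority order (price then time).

After op 1 [order #1] limit_sell(price=95, qty=7): fills=none; bids=[-] asks=[#1:7@95]
After op 2 [order #2] limit_buy(price=105, qty=2): fills=#2x#1:2@95; bids=[-] asks=[#1:5@95]
After op 3 [order #3] limit_sell(price=99, qty=1): fills=none; bids=[-] asks=[#1:5@95 #3:1@99]
After op 4 cancel(order #3): fills=none; bids=[-] asks=[#1:5@95]
After op 5 cancel(order #2): fills=none; bids=[-] asks=[#1:5@95]
After op 6 [order #4] limit_sell(price=101, qty=1): fills=none; bids=[-] asks=[#1:5@95 #4:1@101]
After op 7 [order #5] market_buy(qty=4): fills=#5x#1:4@95; bids=[-] asks=[#1:1@95 #4:1@101]
After op 8 [order #6] market_buy(qty=1): fills=#6x#1:1@95; bids=[-] asks=[#4:1@101]
After op 9 [order #7] limit_buy(price=104, qty=6): fills=#7x#4:1@101; bids=[#7:5@104] asks=[-]

Answer: BIDS (highest first):
  #7: 5@104
ASKS (lowest first):
  (empty)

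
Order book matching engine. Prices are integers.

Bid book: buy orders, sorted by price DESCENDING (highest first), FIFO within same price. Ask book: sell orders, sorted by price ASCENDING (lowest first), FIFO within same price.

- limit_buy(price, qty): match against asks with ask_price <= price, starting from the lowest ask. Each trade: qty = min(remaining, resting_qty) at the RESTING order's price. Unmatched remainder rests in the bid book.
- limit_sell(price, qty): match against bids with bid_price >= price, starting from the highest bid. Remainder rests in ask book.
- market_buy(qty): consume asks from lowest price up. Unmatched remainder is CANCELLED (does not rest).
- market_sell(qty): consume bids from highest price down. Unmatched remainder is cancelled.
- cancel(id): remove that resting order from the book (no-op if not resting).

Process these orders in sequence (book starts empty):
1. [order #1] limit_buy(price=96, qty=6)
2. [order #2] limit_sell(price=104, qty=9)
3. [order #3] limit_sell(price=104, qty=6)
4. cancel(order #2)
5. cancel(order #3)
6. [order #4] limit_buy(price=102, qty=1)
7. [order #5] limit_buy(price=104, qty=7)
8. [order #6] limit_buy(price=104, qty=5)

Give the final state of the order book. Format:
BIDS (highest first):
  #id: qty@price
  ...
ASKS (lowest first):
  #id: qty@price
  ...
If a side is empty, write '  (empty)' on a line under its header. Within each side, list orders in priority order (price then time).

After op 1 [order #1] limit_buy(price=96, qty=6): fills=none; bids=[#1:6@96] asks=[-]
After op 2 [order #2] limit_sell(price=104, qty=9): fills=none; bids=[#1:6@96] asks=[#2:9@104]
After op 3 [order #3] limit_sell(price=104, qty=6): fills=none; bids=[#1:6@96] asks=[#2:9@104 #3:6@104]
After op 4 cancel(order #2): fills=none; bids=[#1:6@96] asks=[#3:6@104]
After op 5 cancel(order #3): fills=none; bids=[#1:6@96] asks=[-]
After op 6 [order #4] limit_buy(price=102, qty=1): fills=none; bids=[#4:1@102 #1:6@96] asks=[-]
After op 7 [order #5] limit_buy(price=104, qty=7): fills=none; bids=[#5:7@104 #4:1@102 #1:6@96] asks=[-]
After op 8 [order #6] limit_buy(price=104, qty=5): fills=none; bids=[#5:7@104 #6:5@104 #4:1@102 #1:6@96] asks=[-]

Answer: BIDS (highest first):
  #5: 7@104
  #6: 5@104
  #4: 1@102
  #1: 6@96
ASKS (lowest first):
  (empty)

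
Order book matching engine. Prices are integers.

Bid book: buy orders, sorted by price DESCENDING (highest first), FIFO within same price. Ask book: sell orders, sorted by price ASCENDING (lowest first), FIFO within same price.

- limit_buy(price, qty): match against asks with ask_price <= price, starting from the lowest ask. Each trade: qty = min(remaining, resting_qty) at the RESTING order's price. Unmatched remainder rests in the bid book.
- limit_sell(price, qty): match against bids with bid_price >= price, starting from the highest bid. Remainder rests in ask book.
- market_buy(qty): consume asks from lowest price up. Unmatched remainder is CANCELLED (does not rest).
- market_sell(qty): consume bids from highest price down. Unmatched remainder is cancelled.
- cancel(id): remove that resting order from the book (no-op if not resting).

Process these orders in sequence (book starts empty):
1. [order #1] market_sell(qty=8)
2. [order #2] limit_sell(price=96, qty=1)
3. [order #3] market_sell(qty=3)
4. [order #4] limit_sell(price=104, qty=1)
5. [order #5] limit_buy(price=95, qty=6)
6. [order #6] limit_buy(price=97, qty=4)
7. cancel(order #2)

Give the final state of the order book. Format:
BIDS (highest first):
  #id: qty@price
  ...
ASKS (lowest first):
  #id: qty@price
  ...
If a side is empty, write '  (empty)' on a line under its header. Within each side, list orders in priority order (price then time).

Answer: BIDS (highest first):
  #6: 3@97
  #5: 6@95
ASKS (lowest first):
  #4: 1@104

Derivation:
After op 1 [order #1] market_sell(qty=8): fills=none; bids=[-] asks=[-]
After op 2 [order #2] limit_sell(price=96, qty=1): fills=none; bids=[-] asks=[#2:1@96]
After op 3 [order #3] market_sell(qty=3): fills=none; bids=[-] asks=[#2:1@96]
After op 4 [order #4] limit_sell(price=104, qty=1): fills=none; bids=[-] asks=[#2:1@96 #4:1@104]
After op 5 [order #5] limit_buy(price=95, qty=6): fills=none; bids=[#5:6@95] asks=[#2:1@96 #4:1@104]
After op 6 [order #6] limit_buy(price=97, qty=4): fills=#6x#2:1@96; bids=[#6:3@97 #5:6@95] asks=[#4:1@104]
After op 7 cancel(order #2): fills=none; bids=[#6:3@97 #5:6@95] asks=[#4:1@104]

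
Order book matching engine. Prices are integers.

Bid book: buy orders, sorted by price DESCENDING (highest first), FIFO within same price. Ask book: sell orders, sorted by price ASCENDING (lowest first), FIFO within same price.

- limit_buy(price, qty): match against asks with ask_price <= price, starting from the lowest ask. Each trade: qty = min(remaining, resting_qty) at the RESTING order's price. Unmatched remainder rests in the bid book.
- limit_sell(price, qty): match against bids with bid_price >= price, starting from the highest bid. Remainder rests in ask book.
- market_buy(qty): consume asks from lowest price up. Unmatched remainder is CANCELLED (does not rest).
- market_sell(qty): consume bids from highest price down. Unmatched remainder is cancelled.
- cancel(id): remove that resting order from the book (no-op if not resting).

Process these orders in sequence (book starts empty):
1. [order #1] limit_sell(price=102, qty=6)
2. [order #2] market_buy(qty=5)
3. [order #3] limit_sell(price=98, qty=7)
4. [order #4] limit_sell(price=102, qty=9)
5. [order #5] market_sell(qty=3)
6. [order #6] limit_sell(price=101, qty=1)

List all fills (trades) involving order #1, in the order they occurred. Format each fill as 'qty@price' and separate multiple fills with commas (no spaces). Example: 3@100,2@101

Answer: 5@102

Derivation:
After op 1 [order #1] limit_sell(price=102, qty=6): fills=none; bids=[-] asks=[#1:6@102]
After op 2 [order #2] market_buy(qty=5): fills=#2x#1:5@102; bids=[-] asks=[#1:1@102]
After op 3 [order #3] limit_sell(price=98, qty=7): fills=none; bids=[-] asks=[#3:7@98 #1:1@102]
After op 4 [order #4] limit_sell(price=102, qty=9): fills=none; bids=[-] asks=[#3:7@98 #1:1@102 #4:9@102]
After op 5 [order #5] market_sell(qty=3): fills=none; bids=[-] asks=[#3:7@98 #1:1@102 #4:9@102]
After op 6 [order #6] limit_sell(price=101, qty=1): fills=none; bids=[-] asks=[#3:7@98 #6:1@101 #1:1@102 #4:9@102]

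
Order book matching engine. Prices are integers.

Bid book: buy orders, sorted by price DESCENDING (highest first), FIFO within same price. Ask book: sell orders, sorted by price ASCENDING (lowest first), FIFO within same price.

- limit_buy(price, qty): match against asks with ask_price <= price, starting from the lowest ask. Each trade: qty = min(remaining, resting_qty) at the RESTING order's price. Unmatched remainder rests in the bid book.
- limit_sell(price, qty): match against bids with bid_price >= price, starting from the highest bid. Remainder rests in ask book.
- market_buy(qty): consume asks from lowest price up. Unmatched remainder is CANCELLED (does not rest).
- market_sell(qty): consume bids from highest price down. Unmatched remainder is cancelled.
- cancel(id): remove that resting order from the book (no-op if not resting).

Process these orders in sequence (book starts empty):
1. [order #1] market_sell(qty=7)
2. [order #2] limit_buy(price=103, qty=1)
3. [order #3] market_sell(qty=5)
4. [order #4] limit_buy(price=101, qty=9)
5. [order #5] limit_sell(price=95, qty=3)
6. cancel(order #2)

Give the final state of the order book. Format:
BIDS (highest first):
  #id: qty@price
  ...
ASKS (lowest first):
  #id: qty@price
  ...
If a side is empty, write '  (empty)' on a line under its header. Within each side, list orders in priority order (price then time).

After op 1 [order #1] market_sell(qty=7): fills=none; bids=[-] asks=[-]
After op 2 [order #2] limit_buy(price=103, qty=1): fills=none; bids=[#2:1@103] asks=[-]
After op 3 [order #3] market_sell(qty=5): fills=#2x#3:1@103; bids=[-] asks=[-]
After op 4 [order #4] limit_buy(price=101, qty=9): fills=none; bids=[#4:9@101] asks=[-]
After op 5 [order #5] limit_sell(price=95, qty=3): fills=#4x#5:3@101; bids=[#4:6@101] asks=[-]
After op 6 cancel(order #2): fills=none; bids=[#4:6@101] asks=[-]

Answer: BIDS (highest first):
  #4: 6@101
ASKS (lowest first):
  (empty)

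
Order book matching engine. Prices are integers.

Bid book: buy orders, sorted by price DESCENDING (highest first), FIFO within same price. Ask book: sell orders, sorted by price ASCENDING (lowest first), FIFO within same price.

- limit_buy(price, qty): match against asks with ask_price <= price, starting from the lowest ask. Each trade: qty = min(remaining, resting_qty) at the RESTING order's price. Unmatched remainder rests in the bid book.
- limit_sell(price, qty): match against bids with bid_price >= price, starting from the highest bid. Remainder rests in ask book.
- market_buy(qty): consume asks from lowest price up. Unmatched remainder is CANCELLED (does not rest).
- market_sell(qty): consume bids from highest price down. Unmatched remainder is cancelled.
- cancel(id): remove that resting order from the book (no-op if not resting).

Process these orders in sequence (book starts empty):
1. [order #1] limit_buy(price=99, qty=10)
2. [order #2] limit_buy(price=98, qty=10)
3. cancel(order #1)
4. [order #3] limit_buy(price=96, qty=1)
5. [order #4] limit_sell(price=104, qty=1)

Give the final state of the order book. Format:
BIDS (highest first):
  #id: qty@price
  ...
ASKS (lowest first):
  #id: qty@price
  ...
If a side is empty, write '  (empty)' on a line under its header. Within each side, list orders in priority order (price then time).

Answer: BIDS (highest first):
  #2: 10@98
  #3: 1@96
ASKS (lowest first):
  #4: 1@104

Derivation:
After op 1 [order #1] limit_buy(price=99, qty=10): fills=none; bids=[#1:10@99] asks=[-]
After op 2 [order #2] limit_buy(price=98, qty=10): fills=none; bids=[#1:10@99 #2:10@98] asks=[-]
After op 3 cancel(order #1): fills=none; bids=[#2:10@98] asks=[-]
After op 4 [order #3] limit_buy(price=96, qty=1): fills=none; bids=[#2:10@98 #3:1@96] asks=[-]
After op 5 [order #4] limit_sell(price=104, qty=1): fills=none; bids=[#2:10@98 #3:1@96] asks=[#4:1@104]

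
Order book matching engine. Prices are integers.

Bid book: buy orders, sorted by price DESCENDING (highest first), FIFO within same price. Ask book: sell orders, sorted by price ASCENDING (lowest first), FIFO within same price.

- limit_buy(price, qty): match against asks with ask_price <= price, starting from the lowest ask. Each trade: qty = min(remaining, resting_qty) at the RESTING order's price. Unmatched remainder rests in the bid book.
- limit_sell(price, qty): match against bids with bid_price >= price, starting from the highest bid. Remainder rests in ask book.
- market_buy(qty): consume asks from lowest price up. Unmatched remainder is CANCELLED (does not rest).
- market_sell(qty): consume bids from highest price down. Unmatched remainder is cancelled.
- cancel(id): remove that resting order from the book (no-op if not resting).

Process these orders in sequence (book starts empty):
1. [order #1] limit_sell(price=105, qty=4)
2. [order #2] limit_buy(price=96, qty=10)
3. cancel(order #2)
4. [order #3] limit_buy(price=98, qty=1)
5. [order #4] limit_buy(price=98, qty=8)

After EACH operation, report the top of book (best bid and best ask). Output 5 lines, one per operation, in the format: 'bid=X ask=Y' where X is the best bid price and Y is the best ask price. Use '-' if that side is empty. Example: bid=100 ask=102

After op 1 [order #1] limit_sell(price=105, qty=4): fills=none; bids=[-] asks=[#1:4@105]
After op 2 [order #2] limit_buy(price=96, qty=10): fills=none; bids=[#2:10@96] asks=[#1:4@105]
After op 3 cancel(order #2): fills=none; bids=[-] asks=[#1:4@105]
After op 4 [order #3] limit_buy(price=98, qty=1): fills=none; bids=[#3:1@98] asks=[#1:4@105]
After op 5 [order #4] limit_buy(price=98, qty=8): fills=none; bids=[#3:1@98 #4:8@98] asks=[#1:4@105]

Answer: bid=- ask=105
bid=96 ask=105
bid=- ask=105
bid=98 ask=105
bid=98 ask=105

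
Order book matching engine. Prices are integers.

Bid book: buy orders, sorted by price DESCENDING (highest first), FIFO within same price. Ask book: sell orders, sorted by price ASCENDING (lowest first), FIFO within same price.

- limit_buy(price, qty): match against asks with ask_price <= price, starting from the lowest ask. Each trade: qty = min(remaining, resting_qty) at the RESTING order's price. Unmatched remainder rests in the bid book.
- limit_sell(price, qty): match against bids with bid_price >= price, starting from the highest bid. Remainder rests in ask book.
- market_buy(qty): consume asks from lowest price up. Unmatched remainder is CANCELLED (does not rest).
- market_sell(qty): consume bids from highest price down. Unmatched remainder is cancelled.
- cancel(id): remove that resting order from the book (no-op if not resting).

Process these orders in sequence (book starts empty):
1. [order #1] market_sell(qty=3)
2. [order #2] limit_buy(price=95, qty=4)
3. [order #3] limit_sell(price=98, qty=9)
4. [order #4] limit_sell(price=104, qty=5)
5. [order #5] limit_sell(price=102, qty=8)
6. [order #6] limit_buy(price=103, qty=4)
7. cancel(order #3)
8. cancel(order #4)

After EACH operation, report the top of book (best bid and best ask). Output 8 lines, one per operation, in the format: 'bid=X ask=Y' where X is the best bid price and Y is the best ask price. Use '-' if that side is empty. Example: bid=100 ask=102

Answer: bid=- ask=-
bid=95 ask=-
bid=95 ask=98
bid=95 ask=98
bid=95 ask=98
bid=95 ask=98
bid=95 ask=102
bid=95 ask=102

Derivation:
After op 1 [order #1] market_sell(qty=3): fills=none; bids=[-] asks=[-]
After op 2 [order #2] limit_buy(price=95, qty=4): fills=none; bids=[#2:4@95] asks=[-]
After op 3 [order #3] limit_sell(price=98, qty=9): fills=none; bids=[#2:4@95] asks=[#3:9@98]
After op 4 [order #4] limit_sell(price=104, qty=5): fills=none; bids=[#2:4@95] asks=[#3:9@98 #4:5@104]
After op 5 [order #5] limit_sell(price=102, qty=8): fills=none; bids=[#2:4@95] asks=[#3:9@98 #5:8@102 #4:5@104]
After op 6 [order #6] limit_buy(price=103, qty=4): fills=#6x#3:4@98; bids=[#2:4@95] asks=[#3:5@98 #5:8@102 #4:5@104]
After op 7 cancel(order #3): fills=none; bids=[#2:4@95] asks=[#5:8@102 #4:5@104]
After op 8 cancel(order #4): fills=none; bids=[#2:4@95] asks=[#5:8@102]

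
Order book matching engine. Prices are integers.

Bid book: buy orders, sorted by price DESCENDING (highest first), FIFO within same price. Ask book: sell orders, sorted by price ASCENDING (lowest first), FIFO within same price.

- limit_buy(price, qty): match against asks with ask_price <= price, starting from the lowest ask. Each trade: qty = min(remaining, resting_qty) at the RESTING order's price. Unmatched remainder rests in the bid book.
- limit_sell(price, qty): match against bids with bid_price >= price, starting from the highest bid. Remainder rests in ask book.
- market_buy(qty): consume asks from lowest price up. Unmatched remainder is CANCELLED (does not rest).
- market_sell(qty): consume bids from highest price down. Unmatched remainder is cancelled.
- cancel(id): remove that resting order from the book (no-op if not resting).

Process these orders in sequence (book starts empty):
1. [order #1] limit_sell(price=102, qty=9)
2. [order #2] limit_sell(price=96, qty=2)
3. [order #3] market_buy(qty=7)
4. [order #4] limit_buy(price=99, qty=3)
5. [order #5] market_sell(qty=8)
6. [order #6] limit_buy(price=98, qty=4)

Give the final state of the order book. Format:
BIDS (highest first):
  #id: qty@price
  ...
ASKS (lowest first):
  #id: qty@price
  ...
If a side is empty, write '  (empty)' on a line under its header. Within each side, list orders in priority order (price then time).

After op 1 [order #1] limit_sell(price=102, qty=9): fills=none; bids=[-] asks=[#1:9@102]
After op 2 [order #2] limit_sell(price=96, qty=2): fills=none; bids=[-] asks=[#2:2@96 #1:9@102]
After op 3 [order #3] market_buy(qty=7): fills=#3x#2:2@96 #3x#1:5@102; bids=[-] asks=[#1:4@102]
After op 4 [order #4] limit_buy(price=99, qty=3): fills=none; bids=[#4:3@99] asks=[#1:4@102]
After op 5 [order #5] market_sell(qty=8): fills=#4x#5:3@99; bids=[-] asks=[#1:4@102]
After op 6 [order #6] limit_buy(price=98, qty=4): fills=none; bids=[#6:4@98] asks=[#1:4@102]

Answer: BIDS (highest first):
  #6: 4@98
ASKS (lowest first):
  #1: 4@102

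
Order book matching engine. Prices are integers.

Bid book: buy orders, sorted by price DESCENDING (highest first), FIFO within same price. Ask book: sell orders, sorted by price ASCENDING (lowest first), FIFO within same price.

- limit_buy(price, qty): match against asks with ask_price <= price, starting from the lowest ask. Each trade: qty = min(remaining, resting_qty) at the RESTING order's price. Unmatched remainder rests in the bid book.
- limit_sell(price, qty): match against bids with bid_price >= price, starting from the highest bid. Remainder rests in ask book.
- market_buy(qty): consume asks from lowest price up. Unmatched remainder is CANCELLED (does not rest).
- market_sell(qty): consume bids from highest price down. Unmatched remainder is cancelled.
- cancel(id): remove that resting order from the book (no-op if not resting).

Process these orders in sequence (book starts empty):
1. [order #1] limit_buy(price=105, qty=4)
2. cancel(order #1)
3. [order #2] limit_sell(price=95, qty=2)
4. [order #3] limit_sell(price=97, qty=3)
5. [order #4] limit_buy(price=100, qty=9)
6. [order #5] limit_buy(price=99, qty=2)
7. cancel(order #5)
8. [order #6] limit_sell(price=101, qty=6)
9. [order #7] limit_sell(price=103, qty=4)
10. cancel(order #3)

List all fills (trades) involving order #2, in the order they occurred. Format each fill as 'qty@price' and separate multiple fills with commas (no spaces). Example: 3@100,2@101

After op 1 [order #1] limit_buy(price=105, qty=4): fills=none; bids=[#1:4@105] asks=[-]
After op 2 cancel(order #1): fills=none; bids=[-] asks=[-]
After op 3 [order #2] limit_sell(price=95, qty=2): fills=none; bids=[-] asks=[#2:2@95]
After op 4 [order #3] limit_sell(price=97, qty=3): fills=none; bids=[-] asks=[#2:2@95 #3:3@97]
After op 5 [order #4] limit_buy(price=100, qty=9): fills=#4x#2:2@95 #4x#3:3@97; bids=[#4:4@100] asks=[-]
After op 6 [order #5] limit_buy(price=99, qty=2): fills=none; bids=[#4:4@100 #5:2@99] asks=[-]
After op 7 cancel(order #5): fills=none; bids=[#4:4@100] asks=[-]
After op 8 [order #6] limit_sell(price=101, qty=6): fills=none; bids=[#4:4@100] asks=[#6:6@101]
After op 9 [order #7] limit_sell(price=103, qty=4): fills=none; bids=[#4:4@100] asks=[#6:6@101 #7:4@103]
After op 10 cancel(order #3): fills=none; bids=[#4:4@100] asks=[#6:6@101 #7:4@103]

Answer: 2@95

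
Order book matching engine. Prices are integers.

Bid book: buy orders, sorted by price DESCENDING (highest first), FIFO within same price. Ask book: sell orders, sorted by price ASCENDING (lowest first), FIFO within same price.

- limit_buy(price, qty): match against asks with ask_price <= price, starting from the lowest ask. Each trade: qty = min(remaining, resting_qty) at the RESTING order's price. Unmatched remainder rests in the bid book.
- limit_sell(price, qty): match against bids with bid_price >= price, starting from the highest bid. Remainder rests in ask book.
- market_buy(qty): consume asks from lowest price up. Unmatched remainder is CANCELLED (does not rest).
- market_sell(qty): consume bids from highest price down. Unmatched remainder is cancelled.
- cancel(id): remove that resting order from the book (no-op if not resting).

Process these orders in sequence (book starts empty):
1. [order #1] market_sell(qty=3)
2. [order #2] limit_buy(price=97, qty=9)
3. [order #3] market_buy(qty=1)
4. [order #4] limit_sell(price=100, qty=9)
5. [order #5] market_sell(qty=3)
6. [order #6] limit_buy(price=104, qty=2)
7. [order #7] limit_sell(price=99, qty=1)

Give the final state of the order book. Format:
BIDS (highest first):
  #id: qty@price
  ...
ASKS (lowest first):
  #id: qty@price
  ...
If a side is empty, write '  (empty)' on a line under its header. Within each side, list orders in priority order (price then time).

After op 1 [order #1] market_sell(qty=3): fills=none; bids=[-] asks=[-]
After op 2 [order #2] limit_buy(price=97, qty=9): fills=none; bids=[#2:9@97] asks=[-]
After op 3 [order #3] market_buy(qty=1): fills=none; bids=[#2:9@97] asks=[-]
After op 4 [order #4] limit_sell(price=100, qty=9): fills=none; bids=[#2:9@97] asks=[#4:9@100]
After op 5 [order #5] market_sell(qty=3): fills=#2x#5:3@97; bids=[#2:6@97] asks=[#4:9@100]
After op 6 [order #6] limit_buy(price=104, qty=2): fills=#6x#4:2@100; bids=[#2:6@97] asks=[#4:7@100]
After op 7 [order #7] limit_sell(price=99, qty=1): fills=none; bids=[#2:6@97] asks=[#7:1@99 #4:7@100]

Answer: BIDS (highest first):
  #2: 6@97
ASKS (lowest first):
  #7: 1@99
  #4: 7@100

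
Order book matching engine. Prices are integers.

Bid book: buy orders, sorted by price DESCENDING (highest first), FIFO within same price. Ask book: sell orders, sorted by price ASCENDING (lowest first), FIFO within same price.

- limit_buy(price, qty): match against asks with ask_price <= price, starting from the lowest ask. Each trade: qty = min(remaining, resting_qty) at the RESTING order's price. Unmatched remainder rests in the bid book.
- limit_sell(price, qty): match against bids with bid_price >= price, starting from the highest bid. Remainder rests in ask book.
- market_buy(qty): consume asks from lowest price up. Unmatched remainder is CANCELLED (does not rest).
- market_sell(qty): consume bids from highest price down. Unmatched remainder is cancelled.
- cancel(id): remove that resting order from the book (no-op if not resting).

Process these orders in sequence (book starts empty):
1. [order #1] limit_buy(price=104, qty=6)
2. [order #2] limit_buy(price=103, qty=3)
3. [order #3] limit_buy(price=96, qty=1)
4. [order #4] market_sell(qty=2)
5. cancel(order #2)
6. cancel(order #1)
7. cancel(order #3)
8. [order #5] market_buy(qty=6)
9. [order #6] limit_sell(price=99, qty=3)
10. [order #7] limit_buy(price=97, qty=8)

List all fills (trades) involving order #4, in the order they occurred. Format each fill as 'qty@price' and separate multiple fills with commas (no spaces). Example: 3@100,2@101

Answer: 2@104

Derivation:
After op 1 [order #1] limit_buy(price=104, qty=6): fills=none; bids=[#1:6@104] asks=[-]
After op 2 [order #2] limit_buy(price=103, qty=3): fills=none; bids=[#1:6@104 #2:3@103] asks=[-]
After op 3 [order #3] limit_buy(price=96, qty=1): fills=none; bids=[#1:6@104 #2:3@103 #3:1@96] asks=[-]
After op 4 [order #4] market_sell(qty=2): fills=#1x#4:2@104; bids=[#1:4@104 #2:3@103 #3:1@96] asks=[-]
After op 5 cancel(order #2): fills=none; bids=[#1:4@104 #3:1@96] asks=[-]
After op 6 cancel(order #1): fills=none; bids=[#3:1@96] asks=[-]
After op 7 cancel(order #3): fills=none; bids=[-] asks=[-]
After op 8 [order #5] market_buy(qty=6): fills=none; bids=[-] asks=[-]
After op 9 [order #6] limit_sell(price=99, qty=3): fills=none; bids=[-] asks=[#6:3@99]
After op 10 [order #7] limit_buy(price=97, qty=8): fills=none; bids=[#7:8@97] asks=[#6:3@99]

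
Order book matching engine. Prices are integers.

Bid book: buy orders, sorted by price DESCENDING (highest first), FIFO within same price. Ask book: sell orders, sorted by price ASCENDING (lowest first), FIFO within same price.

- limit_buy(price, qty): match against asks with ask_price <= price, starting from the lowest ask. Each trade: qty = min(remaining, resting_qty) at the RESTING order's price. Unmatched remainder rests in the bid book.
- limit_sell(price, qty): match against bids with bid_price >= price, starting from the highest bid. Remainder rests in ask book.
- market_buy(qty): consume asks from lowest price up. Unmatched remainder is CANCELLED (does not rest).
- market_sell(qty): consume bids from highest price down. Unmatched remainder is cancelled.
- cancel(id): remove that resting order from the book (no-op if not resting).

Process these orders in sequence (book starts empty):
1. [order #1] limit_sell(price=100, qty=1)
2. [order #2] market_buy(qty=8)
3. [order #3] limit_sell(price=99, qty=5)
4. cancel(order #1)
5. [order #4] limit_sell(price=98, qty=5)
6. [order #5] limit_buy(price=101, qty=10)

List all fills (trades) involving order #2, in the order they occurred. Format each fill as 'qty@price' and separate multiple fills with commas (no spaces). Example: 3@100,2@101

After op 1 [order #1] limit_sell(price=100, qty=1): fills=none; bids=[-] asks=[#1:1@100]
After op 2 [order #2] market_buy(qty=8): fills=#2x#1:1@100; bids=[-] asks=[-]
After op 3 [order #3] limit_sell(price=99, qty=5): fills=none; bids=[-] asks=[#3:5@99]
After op 4 cancel(order #1): fills=none; bids=[-] asks=[#3:5@99]
After op 5 [order #4] limit_sell(price=98, qty=5): fills=none; bids=[-] asks=[#4:5@98 #3:5@99]
After op 6 [order #5] limit_buy(price=101, qty=10): fills=#5x#4:5@98 #5x#3:5@99; bids=[-] asks=[-]

Answer: 1@100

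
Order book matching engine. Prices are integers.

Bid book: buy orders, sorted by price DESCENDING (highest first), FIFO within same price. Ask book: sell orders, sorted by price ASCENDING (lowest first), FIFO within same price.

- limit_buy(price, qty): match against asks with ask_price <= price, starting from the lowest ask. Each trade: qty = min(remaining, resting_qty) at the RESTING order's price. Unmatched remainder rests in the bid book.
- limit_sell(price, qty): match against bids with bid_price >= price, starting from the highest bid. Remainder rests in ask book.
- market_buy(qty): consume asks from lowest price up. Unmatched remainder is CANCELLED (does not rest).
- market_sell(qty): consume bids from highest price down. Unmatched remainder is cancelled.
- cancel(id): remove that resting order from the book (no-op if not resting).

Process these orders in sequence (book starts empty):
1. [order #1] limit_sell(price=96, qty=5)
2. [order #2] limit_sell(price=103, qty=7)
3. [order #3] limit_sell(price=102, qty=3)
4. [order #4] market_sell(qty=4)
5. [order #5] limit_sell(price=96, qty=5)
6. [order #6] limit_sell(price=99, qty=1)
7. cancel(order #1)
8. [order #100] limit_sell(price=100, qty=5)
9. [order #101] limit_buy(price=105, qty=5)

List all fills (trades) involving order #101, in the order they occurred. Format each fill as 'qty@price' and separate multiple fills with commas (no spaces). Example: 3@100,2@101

After op 1 [order #1] limit_sell(price=96, qty=5): fills=none; bids=[-] asks=[#1:5@96]
After op 2 [order #2] limit_sell(price=103, qty=7): fills=none; bids=[-] asks=[#1:5@96 #2:7@103]
After op 3 [order #3] limit_sell(price=102, qty=3): fills=none; bids=[-] asks=[#1:5@96 #3:3@102 #2:7@103]
After op 4 [order #4] market_sell(qty=4): fills=none; bids=[-] asks=[#1:5@96 #3:3@102 #2:7@103]
After op 5 [order #5] limit_sell(price=96, qty=5): fills=none; bids=[-] asks=[#1:5@96 #5:5@96 #3:3@102 #2:7@103]
After op 6 [order #6] limit_sell(price=99, qty=1): fills=none; bids=[-] asks=[#1:5@96 #5:5@96 #6:1@99 #3:3@102 #2:7@103]
After op 7 cancel(order #1): fills=none; bids=[-] asks=[#5:5@96 #6:1@99 #3:3@102 #2:7@103]
After op 8 [order #100] limit_sell(price=100, qty=5): fills=none; bids=[-] asks=[#5:5@96 #6:1@99 #100:5@100 #3:3@102 #2:7@103]
After op 9 [order #101] limit_buy(price=105, qty=5): fills=#101x#5:5@96; bids=[-] asks=[#6:1@99 #100:5@100 #3:3@102 #2:7@103]

Answer: 5@96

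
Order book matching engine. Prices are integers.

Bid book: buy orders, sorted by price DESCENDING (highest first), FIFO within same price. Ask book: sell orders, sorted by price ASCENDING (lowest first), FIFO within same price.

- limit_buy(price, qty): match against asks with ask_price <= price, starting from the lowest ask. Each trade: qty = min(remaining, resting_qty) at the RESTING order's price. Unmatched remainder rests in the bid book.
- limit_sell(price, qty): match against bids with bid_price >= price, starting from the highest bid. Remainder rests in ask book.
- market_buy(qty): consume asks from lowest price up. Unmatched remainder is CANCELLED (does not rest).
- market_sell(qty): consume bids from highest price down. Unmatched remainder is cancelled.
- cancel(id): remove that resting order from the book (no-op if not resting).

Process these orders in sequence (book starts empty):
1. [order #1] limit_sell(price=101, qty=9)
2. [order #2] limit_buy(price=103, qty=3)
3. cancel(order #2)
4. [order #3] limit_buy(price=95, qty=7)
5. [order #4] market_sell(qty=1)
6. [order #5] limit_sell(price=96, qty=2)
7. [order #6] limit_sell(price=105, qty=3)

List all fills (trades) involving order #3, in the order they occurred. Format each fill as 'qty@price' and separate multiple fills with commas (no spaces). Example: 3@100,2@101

After op 1 [order #1] limit_sell(price=101, qty=9): fills=none; bids=[-] asks=[#1:9@101]
After op 2 [order #2] limit_buy(price=103, qty=3): fills=#2x#1:3@101; bids=[-] asks=[#1:6@101]
After op 3 cancel(order #2): fills=none; bids=[-] asks=[#1:6@101]
After op 4 [order #3] limit_buy(price=95, qty=7): fills=none; bids=[#3:7@95] asks=[#1:6@101]
After op 5 [order #4] market_sell(qty=1): fills=#3x#4:1@95; bids=[#3:6@95] asks=[#1:6@101]
After op 6 [order #5] limit_sell(price=96, qty=2): fills=none; bids=[#3:6@95] asks=[#5:2@96 #1:6@101]
After op 7 [order #6] limit_sell(price=105, qty=3): fills=none; bids=[#3:6@95] asks=[#5:2@96 #1:6@101 #6:3@105]

Answer: 1@95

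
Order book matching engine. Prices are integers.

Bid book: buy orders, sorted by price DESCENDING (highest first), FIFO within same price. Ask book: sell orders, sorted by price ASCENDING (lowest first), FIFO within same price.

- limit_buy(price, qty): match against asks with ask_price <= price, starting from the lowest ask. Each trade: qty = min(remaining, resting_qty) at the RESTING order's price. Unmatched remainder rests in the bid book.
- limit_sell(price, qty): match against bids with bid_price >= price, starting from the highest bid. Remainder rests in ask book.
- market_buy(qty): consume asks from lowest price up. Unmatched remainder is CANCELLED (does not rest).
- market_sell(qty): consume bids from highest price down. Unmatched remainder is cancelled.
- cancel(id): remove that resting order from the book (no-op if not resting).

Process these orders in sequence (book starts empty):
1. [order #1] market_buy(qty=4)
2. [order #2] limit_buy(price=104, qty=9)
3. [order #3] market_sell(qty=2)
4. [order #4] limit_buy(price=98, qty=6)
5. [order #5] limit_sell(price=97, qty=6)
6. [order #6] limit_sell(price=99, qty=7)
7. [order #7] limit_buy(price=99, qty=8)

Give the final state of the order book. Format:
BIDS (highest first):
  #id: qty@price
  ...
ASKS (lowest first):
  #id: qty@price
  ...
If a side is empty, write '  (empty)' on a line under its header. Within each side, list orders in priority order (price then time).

After op 1 [order #1] market_buy(qty=4): fills=none; bids=[-] asks=[-]
After op 2 [order #2] limit_buy(price=104, qty=9): fills=none; bids=[#2:9@104] asks=[-]
After op 3 [order #3] market_sell(qty=2): fills=#2x#3:2@104; bids=[#2:7@104] asks=[-]
After op 4 [order #4] limit_buy(price=98, qty=6): fills=none; bids=[#2:7@104 #4:6@98] asks=[-]
After op 5 [order #5] limit_sell(price=97, qty=6): fills=#2x#5:6@104; bids=[#2:1@104 #4:6@98] asks=[-]
After op 6 [order #6] limit_sell(price=99, qty=7): fills=#2x#6:1@104; bids=[#4:6@98] asks=[#6:6@99]
After op 7 [order #7] limit_buy(price=99, qty=8): fills=#7x#6:6@99; bids=[#7:2@99 #4:6@98] asks=[-]

Answer: BIDS (highest first):
  #7: 2@99
  #4: 6@98
ASKS (lowest first):
  (empty)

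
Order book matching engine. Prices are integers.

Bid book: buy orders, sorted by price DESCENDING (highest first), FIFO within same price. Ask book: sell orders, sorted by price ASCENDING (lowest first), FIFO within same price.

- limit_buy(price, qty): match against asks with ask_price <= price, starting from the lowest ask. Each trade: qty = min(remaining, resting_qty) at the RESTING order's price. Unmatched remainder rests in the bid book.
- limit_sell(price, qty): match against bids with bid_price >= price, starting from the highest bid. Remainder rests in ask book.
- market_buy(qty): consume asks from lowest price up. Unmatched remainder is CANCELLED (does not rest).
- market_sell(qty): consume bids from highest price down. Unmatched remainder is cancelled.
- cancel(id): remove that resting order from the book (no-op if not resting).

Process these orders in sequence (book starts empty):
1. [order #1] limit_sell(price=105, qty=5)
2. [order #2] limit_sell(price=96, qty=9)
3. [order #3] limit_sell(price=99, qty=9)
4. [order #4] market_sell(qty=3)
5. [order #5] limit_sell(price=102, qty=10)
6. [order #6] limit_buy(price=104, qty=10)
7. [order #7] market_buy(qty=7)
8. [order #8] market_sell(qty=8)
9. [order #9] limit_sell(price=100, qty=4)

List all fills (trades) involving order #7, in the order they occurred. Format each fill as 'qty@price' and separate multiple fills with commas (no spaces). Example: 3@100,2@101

After op 1 [order #1] limit_sell(price=105, qty=5): fills=none; bids=[-] asks=[#1:5@105]
After op 2 [order #2] limit_sell(price=96, qty=9): fills=none; bids=[-] asks=[#2:9@96 #1:5@105]
After op 3 [order #3] limit_sell(price=99, qty=9): fills=none; bids=[-] asks=[#2:9@96 #3:9@99 #1:5@105]
After op 4 [order #4] market_sell(qty=3): fills=none; bids=[-] asks=[#2:9@96 #3:9@99 #1:5@105]
After op 5 [order #5] limit_sell(price=102, qty=10): fills=none; bids=[-] asks=[#2:9@96 #3:9@99 #5:10@102 #1:5@105]
After op 6 [order #6] limit_buy(price=104, qty=10): fills=#6x#2:9@96 #6x#3:1@99; bids=[-] asks=[#3:8@99 #5:10@102 #1:5@105]
After op 7 [order #7] market_buy(qty=7): fills=#7x#3:7@99; bids=[-] asks=[#3:1@99 #5:10@102 #1:5@105]
After op 8 [order #8] market_sell(qty=8): fills=none; bids=[-] asks=[#3:1@99 #5:10@102 #1:5@105]
After op 9 [order #9] limit_sell(price=100, qty=4): fills=none; bids=[-] asks=[#3:1@99 #9:4@100 #5:10@102 #1:5@105]

Answer: 7@99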